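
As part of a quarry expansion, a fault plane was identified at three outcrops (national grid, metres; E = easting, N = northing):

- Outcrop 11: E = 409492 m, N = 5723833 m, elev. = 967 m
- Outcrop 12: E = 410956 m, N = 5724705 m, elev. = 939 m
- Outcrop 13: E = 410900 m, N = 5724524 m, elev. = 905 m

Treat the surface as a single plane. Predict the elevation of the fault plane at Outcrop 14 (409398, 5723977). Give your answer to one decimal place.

Let the plane be z = a·E + b·N + c.
Outcrop 12−Outcrop 11: 1464a + 872b = −28;  Outcrop 13−Outcrop 11: 1408a + 691b = −62.
Solving gives a = −0.160609201, b = 0.237536548.
Then c = 967 − a·409492 − b·5723833 = −1292884.35.
At (409398, 5723977): z = −65753.1 + 1359653.7 − 1292884.35 = 1016.3 m.

1016.3 m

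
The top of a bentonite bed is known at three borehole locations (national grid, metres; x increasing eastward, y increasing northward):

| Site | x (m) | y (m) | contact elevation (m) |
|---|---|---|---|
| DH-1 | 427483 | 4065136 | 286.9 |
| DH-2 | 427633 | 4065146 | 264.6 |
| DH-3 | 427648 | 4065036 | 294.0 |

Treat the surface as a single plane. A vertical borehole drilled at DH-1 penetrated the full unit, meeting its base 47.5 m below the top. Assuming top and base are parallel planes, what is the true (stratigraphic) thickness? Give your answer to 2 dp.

45.33 m

Let the plane be z = a·x + b·y + c.
DH-2−DH-1: 150a + 10b = −22.3;  DH-3−DH-1: 165a − 100b = 7.1.
Solving gives a = −0.12967, b = −0.28495.
|∇z| = √(a²+b²) = 0.31307, so dip δ = arctan(0.31307) = 17.38°.
True thickness = vertical thickness × cos δ = 47.5 × cos 17.38° = 45.33 m.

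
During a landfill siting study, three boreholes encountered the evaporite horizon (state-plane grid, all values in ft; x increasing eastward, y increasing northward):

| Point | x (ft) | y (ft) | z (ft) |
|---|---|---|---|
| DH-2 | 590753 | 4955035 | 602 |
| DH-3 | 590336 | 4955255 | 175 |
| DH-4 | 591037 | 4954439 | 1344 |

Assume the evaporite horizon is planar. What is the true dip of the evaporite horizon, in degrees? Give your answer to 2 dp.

48.34°

Two edge vectors: DH-2→DH-3 = (-417, 220, -427), DH-2→DH-4 = (284, -596, 742).
Normal n = (DH-2→DH-3) × (DH-2→DH-4) = (-91252, 188146, 186052).
So ∂z/∂x = −n_x/n_z = 0.49047 and ∂z/∂y = −n_y/n_z = −1.01125.
Gradient magnitude |∇z| = √(a² + b²) = √(0.24056 + 1.02264) = 1.12392.
True dip = arctan(1.12392) = 48.34°, dipping toward NNW (azimuth ≈ 334°).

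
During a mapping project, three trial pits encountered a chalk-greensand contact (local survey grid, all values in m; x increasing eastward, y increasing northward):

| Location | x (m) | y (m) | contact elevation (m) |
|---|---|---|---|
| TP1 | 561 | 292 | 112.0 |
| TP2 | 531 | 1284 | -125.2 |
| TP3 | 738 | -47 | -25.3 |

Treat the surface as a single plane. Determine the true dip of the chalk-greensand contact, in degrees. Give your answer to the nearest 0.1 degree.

Two edge vectors: TP1→TP2 = (-30, 992, -237.2), TP1→TP3 = (177, -339, -137.3).
Normal n = (TP1→TP2) × (TP1→TP3) = (-216612.4, -46103.4, -165414).
So ∂z/∂x = −n_x/n_z = −1.30952 and ∂z/∂y = −n_y/n_z = −0.27872.
Gradient magnitude |∇z| = √(a² + b²) = √(1.71483 + 0.07768) = 1.33885.
True dip = arctan(1.33885) = 53.2°, dipping toward ENE (azimuth ≈ 078°).

53.2°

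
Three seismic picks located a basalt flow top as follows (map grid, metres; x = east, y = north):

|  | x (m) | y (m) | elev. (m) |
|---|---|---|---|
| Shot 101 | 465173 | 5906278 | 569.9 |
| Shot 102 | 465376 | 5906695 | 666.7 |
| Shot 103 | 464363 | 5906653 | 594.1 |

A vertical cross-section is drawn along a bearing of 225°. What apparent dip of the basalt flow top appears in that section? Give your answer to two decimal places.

Let the plane be z = a·x + b·y + c.
Shot 102−Shot 101: 203a + 417b = 96.8;  Shot 103−Shot 101: −810a + 375b = 24.2.
Solving gives a = 0.06332, b = 0.20131.
Unit vector along 225° is (sin 225°, cos 225°) = (-0.7071, -0.7071).
Slope in that direction = a·(-0.7071) + b·(-0.7071) = −0.18712.
Apparent dip = arctan|0.18712| = 10.60° (true dip is 11.9°, so apparent ≤ true as expected).

10.60°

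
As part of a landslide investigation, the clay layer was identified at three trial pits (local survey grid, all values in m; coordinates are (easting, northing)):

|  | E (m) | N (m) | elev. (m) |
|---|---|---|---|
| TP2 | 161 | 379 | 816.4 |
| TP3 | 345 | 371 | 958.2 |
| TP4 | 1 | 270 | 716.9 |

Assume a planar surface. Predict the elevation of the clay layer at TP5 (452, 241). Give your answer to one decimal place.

1066.4 m

Two edge vectors: TP2→TP3 = (184, -8, 141.8), TP2→TP4 = (-160, -109, -99.5).
Normal n = (TP2→TP3) × (TP2→TP4) = (16252.2, -4380, -21336).
So ∂z/∂E = −n_x/n_z = 0.76173 and ∂z/∂N = −n_y/n_z = −0.20529.
Intercept c from TP2: 816.4 − 122.64 + 77.80 = 771.57.
At (452, 241): z = 344.3 − 49.5 + 771.57 = 1066.4 m.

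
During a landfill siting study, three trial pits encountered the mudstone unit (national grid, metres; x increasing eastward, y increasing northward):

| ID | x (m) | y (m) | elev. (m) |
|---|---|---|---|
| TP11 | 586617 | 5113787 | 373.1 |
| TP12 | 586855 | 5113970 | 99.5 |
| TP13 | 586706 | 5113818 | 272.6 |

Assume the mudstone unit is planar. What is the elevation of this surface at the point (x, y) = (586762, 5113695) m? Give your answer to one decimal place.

216.3 m

Let the plane be z = a·x + b·y + c.
TP12−TP11: 238a + 183b = −273.6;  TP13−TP11: 89a + 31b = −100.5.
Solving gives a = −1.112347065, b = −0.048422943.
Then c = 373.1 − a·586617 − b·5113787 = 900519.41.
At (586762, 5113695): z = −652683.0 − 247620.2 + 900519.41 = 216.3 m.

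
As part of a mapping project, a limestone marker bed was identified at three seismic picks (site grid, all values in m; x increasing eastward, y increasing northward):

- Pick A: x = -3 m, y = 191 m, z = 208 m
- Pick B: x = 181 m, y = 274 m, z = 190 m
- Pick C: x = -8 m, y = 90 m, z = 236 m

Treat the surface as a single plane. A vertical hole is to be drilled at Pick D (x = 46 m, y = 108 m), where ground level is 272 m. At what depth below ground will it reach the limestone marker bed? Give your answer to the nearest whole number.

Two edge vectors: Pick A→Pick B = (184, 83, -18), Pick A→Pick C = (-5, -101, 28).
Normal n = (Pick A→Pick B) × (Pick A→Pick C) = (506, -5062, -18169).
So ∂z/∂x = −n_x/n_z = 0.02785 and ∂z/∂y = −n_y/n_z = −0.27861.
Intercept c from Pick A: 208 + 0.08 + 53.21 = 261.30.
At (46, 108): z_contact = 1.3 − 30.1 + 261.30 = 232.5 m.
Depth below ground = 272 − 232.5 = 40 m.

40 m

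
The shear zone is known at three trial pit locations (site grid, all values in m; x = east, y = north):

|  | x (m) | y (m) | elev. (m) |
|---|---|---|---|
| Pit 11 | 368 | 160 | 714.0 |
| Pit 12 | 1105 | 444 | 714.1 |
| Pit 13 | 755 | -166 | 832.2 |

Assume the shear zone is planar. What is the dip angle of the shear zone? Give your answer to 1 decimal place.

14.9°

Two edge vectors: Pit 11→Pit 12 = (737, 284, 0.1), Pit 11→Pit 13 = (387, -326, 118.2).
Normal n = (Pit 11→Pit 12) × (Pit 11→Pit 13) = (33601.4, -87074.7, -350170).
So ∂z/∂x = −n_x/n_z = 0.09596 and ∂z/∂y = −n_y/n_z = −0.24866.
Gradient magnitude |∇z| = √(a² + b²) = √(0.00921 + 0.06183) = 0.26654.
True dip = arctan(0.26654) = 14.9°, dipping toward NNW (azimuth ≈ 339°).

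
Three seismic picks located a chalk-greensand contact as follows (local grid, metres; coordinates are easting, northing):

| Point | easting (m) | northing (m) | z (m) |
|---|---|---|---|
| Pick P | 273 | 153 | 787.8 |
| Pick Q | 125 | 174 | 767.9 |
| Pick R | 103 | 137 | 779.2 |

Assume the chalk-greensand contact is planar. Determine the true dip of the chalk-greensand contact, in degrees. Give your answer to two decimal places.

Two edge vectors: Pick P→Pick Q = (-148, 21, -19.9), Pick P→Pick R = (-170, -16, -8.6).
Normal n = (Pick P→Pick Q) × (Pick P→Pick R) = (-499, 2110.2, 5938).
So ∂z/∂easting = −n_x/n_z = 0.08404 and ∂z/∂northing = −n_y/n_z = −0.35537.
Gradient magnitude |∇z| = √(a² + b²) = √(0.00706 + 0.12629) = 0.36517.
True dip = arctan(0.36517) = 20.06°, dipping toward NNW (azimuth ≈ 347°).

20.06°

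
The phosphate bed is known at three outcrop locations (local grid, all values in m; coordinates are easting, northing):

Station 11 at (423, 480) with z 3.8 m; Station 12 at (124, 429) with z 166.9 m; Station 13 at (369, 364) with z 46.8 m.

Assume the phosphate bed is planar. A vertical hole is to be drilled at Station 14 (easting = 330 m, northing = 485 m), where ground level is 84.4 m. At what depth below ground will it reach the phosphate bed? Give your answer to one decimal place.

32.5 m

Let the plane be z = a·easting + b·northing + c.
Station 12−Station 11: −299a − 51b = 163.1;  Station 13−Station 11: −54a − 116b = 43.
Solving gives a = −0.52385, b = −0.12683.
Then c = 3.8 − a·423 − b·480 = 286.27.
At (330, 485): z_contact = −172.87 − 61.51 + 286.27 = 51.88 m.
Depth below ground = 84.4 − 51.88 = 32.5 m.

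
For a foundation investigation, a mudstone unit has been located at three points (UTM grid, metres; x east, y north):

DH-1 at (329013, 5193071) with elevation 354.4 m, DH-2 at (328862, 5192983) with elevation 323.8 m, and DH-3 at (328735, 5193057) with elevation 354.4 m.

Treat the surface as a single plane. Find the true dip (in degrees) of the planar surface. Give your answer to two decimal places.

20.86°

Let the plane be z = a·x + b·y + c.
DH-2−DH-1: −151a − 88b = −30.6;  DH-3−DH-1: −278a − 14b = 0.
Solving gives a = −0.01917, b = 0.38062.
Gradient magnitude |∇z| = √(a² + b²) = √(0.00037 + 0.14487) = 0.38110.
True dip = arctan(0.38110) = 20.86°, dipping toward S (azimuth ≈ 177°).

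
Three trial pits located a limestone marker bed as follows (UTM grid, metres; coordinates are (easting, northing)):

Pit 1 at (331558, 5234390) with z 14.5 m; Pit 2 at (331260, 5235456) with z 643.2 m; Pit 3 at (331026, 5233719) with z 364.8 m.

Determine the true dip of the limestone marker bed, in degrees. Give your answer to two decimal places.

Let the plane be z = a·E + b·N + c.
Pit 2−Pit 1: −298a + 1066b = 628.7;  Pit 3−Pit 1: −532a − 671b = 350.3.
Solving gives a = −1.03677, b = 0.29995.
Gradient magnitude |∇z| = √(a² + b²) = √(1.07490 + 0.08997) = 1.07929.
True dip = arctan(1.07929) = 47.18°, dipping toward ESE (azimuth ≈ 106°).

47.18°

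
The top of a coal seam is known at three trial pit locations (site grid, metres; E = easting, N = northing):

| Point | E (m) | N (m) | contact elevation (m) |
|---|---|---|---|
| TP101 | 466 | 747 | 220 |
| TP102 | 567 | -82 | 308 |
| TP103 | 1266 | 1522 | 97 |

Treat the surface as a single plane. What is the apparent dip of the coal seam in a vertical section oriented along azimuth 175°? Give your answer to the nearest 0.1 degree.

6.1°

Let the plane be z = a·E + b·N + c.
TP102−TP101: 101a − 829b = 88;  TP103−TP101: 800a + 775b = −123.
Solving gives a = −0.04554, b = −0.11170.
Unit vector along 175° is (sin 175°, cos 175°) = (0.0872, -0.9962).
Slope in that direction = a·(0.0872) + b·(-0.9962) = 0.10731.
Apparent dip = arctan|0.10731| = 6.1° (true dip is 6.9°, so apparent ≤ true as expected).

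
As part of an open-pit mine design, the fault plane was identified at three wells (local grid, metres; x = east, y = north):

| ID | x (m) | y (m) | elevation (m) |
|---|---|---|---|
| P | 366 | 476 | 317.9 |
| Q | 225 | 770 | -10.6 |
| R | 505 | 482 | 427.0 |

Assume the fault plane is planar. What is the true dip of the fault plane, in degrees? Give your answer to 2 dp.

Two edge vectors: P→Q = (-141, 294, -328.5), P→R = (139, 6, 109.1).
Normal n = (P→Q) × (P→R) = (34046.4, -30278.4, -41712).
So ∂z/∂x = −n_x/n_z = 0.81623 and ∂z/∂y = −n_y/n_z = −0.72589.
Gradient magnitude |∇z| = √(a² + b²) = √(0.66622 + 0.52692) = 1.09231.
True dip = arctan(1.09231) = 47.53°, dipping toward NW (azimuth ≈ 312°).

47.53°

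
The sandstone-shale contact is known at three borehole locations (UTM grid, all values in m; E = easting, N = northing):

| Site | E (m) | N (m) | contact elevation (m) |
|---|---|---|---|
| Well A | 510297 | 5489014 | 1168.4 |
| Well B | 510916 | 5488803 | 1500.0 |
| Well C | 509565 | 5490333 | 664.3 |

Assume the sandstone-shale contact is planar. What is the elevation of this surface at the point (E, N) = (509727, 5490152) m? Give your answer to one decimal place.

764.3 m

Two edge vectors: Well A→Well B = (619, -211, 331.6), Well A→Well C = (-732, 1319, -504.1).
Normal n = (Well A→Well B) × (Well A→Well C) = (-331015.3, 69306.7, 662009).
So ∂z/∂E = −n_x/n_z = 0.500016314 and ∂z/∂N = −n_y/n_z = −0.104691477.
Intercept c from Well A: 1168.4 − 255156.82 + 574652.98 = 320664.56.
At (509727, 5490152): z = 254871.8 − 574772.1 + 320664.56 = 764.3 m.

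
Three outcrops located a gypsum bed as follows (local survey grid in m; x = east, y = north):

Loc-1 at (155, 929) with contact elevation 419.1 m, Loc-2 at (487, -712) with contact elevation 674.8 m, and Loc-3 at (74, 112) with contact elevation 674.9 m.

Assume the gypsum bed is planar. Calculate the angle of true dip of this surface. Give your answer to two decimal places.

30.26°

Two edge vectors: Loc-1→Loc-2 = (332, -1641, 255.7), Loc-1→Loc-3 = (-81, -817, 255.8).
Normal n = (Loc-1→Loc-2) × (Loc-1→Loc-3) = (-210860.9, -105637.3, -404165).
So ∂z/∂x = −n_x/n_z = −0.52172 and ∂z/∂y = −n_y/n_z = −0.26137.
Gradient magnitude |∇z| = √(a² + b²) = √(0.27219 + 0.06832) = 0.58353.
True dip = arctan(0.58353) = 30.26°, dipping toward ENE (azimuth ≈ 063°).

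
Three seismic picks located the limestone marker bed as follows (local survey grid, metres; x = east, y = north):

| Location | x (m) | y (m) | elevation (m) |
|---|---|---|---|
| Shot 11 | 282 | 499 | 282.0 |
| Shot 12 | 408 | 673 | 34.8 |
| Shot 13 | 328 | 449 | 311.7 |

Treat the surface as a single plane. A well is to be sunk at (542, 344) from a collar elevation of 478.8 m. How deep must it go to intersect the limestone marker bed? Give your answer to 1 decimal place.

163.8 m

Let the plane be z = a·x + b·y + c.
Shot 12−Shot 11: 126a + 174b = −247.2;  Shot 13−Shot 11: 46a − 50b = 29.7.
Solving gives a = −0.50281, b = −1.05659.
Then c = 282 − a·282 − b·499 = 951.03.
At (542, 344): z_contact = −272.52 − 363.47 + 951.03 = 315.04 m.
Depth below ground = 478.8 − 315.04 = 163.8 m.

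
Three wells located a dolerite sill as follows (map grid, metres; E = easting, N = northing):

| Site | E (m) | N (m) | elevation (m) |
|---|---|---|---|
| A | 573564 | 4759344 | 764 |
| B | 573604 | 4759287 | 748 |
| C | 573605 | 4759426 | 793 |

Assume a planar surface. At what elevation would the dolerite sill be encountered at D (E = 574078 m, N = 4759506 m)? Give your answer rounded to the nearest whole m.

Two edge vectors: A→B = (40, -57, -16), A→C = (41, 82, 29).
Normal n = (A→B) × (A→C) = (-341, -1816, 5617).
So ∂z/∂E = −n_x/n_z = 0.06070856 and ∂z/∂N = −n_y/n_z = 0.32330425.
Intercept c from A: 764 − 34820.25 − 1538716.17 = −1572772.41.
At (574078, 4759506): z = 34851.5 + 1538768.5 − 1572772.41 = 847.6 m.

848 m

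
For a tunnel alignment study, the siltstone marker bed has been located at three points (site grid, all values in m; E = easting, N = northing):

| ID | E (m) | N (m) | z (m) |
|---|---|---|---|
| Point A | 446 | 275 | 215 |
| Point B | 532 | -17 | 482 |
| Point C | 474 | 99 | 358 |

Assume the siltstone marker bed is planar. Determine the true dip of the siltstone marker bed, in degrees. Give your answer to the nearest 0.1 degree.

Let the plane be z = a·E + b·N + c.
Point B−Point A: 86a − 292b = 267;  Point C−Point A: 28a − 176b = 143.
Solving gives a = 0.75230, b = −0.69282.
Gradient magnitude |∇z| = √(a² + b²) = √(0.56595 + 0.47999) = 1.02272.
True dip = arctan(1.02272) = 45.6°, dipping toward NW (azimuth ≈ 313°).

45.6°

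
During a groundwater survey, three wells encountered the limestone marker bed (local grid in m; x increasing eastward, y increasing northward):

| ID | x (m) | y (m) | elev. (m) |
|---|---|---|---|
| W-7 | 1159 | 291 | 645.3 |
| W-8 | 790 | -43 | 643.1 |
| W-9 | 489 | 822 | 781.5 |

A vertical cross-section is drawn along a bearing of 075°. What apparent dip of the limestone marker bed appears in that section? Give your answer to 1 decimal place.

4.0°

Two edge vectors: W-7→W-8 = (-369, -334, -2.2), W-7→W-9 = (-670, 531, 136.2).
Normal n = (W-7→W-8) × (W-7→W-9) = (-44322.6, 51731.8, -419719).
So ∂z/∂x = −n_x/n_z = −0.10560 and ∂z/∂y = −n_y/n_z = 0.12325.
Unit vector along 075° is (sin 75°, cos 75°) = (0.9659, 0.2588).
Slope in that direction = a·(0.9659) + b·(0.2588) = −0.07010.
Apparent dip = arctan|0.07010| = 4.0° (true dip is 9.2°, so apparent ≤ true as expected).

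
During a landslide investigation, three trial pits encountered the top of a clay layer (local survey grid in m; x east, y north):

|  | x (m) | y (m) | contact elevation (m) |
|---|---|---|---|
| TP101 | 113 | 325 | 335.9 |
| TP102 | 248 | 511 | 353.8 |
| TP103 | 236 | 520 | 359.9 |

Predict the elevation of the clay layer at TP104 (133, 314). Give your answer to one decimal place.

Let the plane be z = a·x + b·y + c.
TP102−TP101: 135a + 186b = 17.9;  TP103−TP101: 123a + 195b = 24.
Solving gives a = −0.28242, b = 0.30122.
Then c = 335.9 − a·113 − b·325 = 269.92.
At (133, 314): z = −37.6 + 94.6 + 269.92 = 326.9 m.

326.9 m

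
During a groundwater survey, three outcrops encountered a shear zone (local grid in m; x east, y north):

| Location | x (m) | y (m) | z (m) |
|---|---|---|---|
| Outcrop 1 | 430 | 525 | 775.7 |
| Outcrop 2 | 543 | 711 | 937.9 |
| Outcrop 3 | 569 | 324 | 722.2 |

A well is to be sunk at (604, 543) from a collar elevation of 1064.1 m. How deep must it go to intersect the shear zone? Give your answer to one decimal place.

Two edge vectors: Outcrop 1→Outcrop 2 = (113, 186, 162.2), Outcrop 1→Outcrop 3 = (139, -201, -53.5).
Normal n = (Outcrop 1→Outcrop 2) × (Outcrop 1→Outcrop 3) = (22651.2, 28591.3, -48567).
So ∂z/∂x = −n_x/n_z = 0.46639 and ∂z/∂y = −n_y/n_z = 0.58870.
Intercept c from Outcrop 1: 775.7 − 200.55 − 309.07 = 266.09.
At (604, 543): z_contact = 281.70 + 319.66 + 266.09 = 867.45 m.
Depth below ground = 1064.1 − 867.45 = 196.7 m.

196.7 m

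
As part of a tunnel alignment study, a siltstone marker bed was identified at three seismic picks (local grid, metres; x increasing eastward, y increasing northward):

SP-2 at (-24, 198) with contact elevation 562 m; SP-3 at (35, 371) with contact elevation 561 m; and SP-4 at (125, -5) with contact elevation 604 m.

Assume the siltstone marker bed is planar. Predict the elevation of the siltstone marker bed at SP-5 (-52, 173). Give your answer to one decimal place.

558.5 m

Two edge vectors: SP-2→SP-3 = (59, 173, -1), SP-2→SP-4 = (149, -203, 42).
Normal n = (SP-2→SP-3) × (SP-2→SP-4) = (7063, -2627, -37754).
So ∂z/∂x = −n_x/n_z = 0.18708 and ∂z/∂y = −n_y/n_z = −0.06958.
Intercept c from SP-2: 562 + 4.49 + 13.78 = 580.27.
At (-52, 173): z = −9.7 − 12.0 + 580.27 = 558.5 m.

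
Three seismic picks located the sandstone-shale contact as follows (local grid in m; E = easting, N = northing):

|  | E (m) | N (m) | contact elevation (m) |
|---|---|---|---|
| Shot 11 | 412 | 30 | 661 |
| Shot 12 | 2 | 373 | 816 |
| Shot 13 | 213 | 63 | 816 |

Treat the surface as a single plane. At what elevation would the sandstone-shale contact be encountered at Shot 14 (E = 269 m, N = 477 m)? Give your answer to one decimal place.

Let the plane be z = a·E + b·N + c.
Shot 12−Shot 11: −410a + 343b = 155;  Shot 13−Shot 11: −199a + 33b = 155.
Solving gives a = −0.87799, b = −0.59760.
Then c = 661 − a·412 − b·30 = 1040.66.
At (269, 477): z = −236.2 − 285.1 + 1040.66 = 519.4 m.

519.4 m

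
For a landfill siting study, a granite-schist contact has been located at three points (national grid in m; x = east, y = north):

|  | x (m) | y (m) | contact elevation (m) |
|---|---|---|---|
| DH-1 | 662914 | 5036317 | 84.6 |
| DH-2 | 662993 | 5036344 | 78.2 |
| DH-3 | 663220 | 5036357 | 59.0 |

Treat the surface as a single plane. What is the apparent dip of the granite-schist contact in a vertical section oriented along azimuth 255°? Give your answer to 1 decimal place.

4.5°

Two edge vectors: DH-1→DH-2 = (79, 27, -6.4), DH-1→DH-3 = (306, 40, -25.6).
Normal n = (DH-1→DH-2) × (DH-1→DH-3) = (-435.2, 64, -5102).
So ∂z/∂x = −n_x/n_z = −0.08530 and ∂z/∂y = −n_y/n_z = 0.01254.
Unit vector along 255° is (sin 255°, cos 255°) = (-0.9659, -0.2588).
Slope in that direction = a·(-0.9659) + b·(-0.2588) = 0.07915.
Apparent dip = arctan|0.07915| = 4.5° (true dip is 4.9°, so apparent ≤ true as expected).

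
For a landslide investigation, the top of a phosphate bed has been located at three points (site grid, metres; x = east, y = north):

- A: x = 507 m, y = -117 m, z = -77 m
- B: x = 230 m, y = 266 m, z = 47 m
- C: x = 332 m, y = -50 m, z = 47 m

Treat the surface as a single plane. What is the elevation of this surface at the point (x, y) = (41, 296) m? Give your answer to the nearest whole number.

192 m

Two edge vectors: A→B = (-277, 383, 124), A→C = (-175, 67, 124).
Normal n = (A→B) × (A→C) = (39184, 12648, 48466).
So ∂z/∂x = −n_x/n_z = −0.80848 and ∂z/∂y = −n_y/n_z = −0.26097.
Intercept c from A: -77 + 409.90 − 30.53 = 302.37.
At (41, 296): z = −33.1 − 77.2 + 302.37 = 192.0 m.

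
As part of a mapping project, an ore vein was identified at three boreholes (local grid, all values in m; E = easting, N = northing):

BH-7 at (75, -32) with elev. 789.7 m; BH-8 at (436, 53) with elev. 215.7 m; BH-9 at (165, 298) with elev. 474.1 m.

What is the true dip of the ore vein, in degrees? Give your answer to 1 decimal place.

Two edge vectors: BH-7→BH-8 = (361, 85, -574), BH-7→BH-9 = (90, 330, -315.6).
Normal n = (BH-7→BH-8) × (BH-7→BH-9) = (162594, 62271.6, 111480).
So ∂z/∂E = −n_x/n_z = −1.45850 and ∂z/∂N = −n_y/n_z = −0.55859.
Gradient magnitude |∇z| = √(a² + b²) = √(2.12723 + 0.31202) = 1.56181.
True dip = arctan(1.56181) = 57.4°, dipping toward ENE (azimuth ≈ 069°).

57.4°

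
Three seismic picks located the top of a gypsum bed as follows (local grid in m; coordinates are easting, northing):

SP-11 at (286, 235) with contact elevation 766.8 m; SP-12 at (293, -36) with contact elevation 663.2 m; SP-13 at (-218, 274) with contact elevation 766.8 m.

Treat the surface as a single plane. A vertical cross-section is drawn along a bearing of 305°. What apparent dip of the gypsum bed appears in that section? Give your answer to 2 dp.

11.06°

Let the plane be z = a·easting + b·northing + c.
SP-12−SP-11: 7a − 271b = −103.6;  SP-13−SP-11: −504a + 39b = 0.
Solving gives a = 0.02964, b = 0.38305.
Unit vector along 305° is (sin 305°, cos 305°) = (-0.8192, 0.5736).
Slope in that direction = a·(-0.8192) + b·(0.5736) = 0.19543.
Apparent dip = arctan|0.19543| = 11.06° (true dip is 21.0°, so apparent ≤ true as expected).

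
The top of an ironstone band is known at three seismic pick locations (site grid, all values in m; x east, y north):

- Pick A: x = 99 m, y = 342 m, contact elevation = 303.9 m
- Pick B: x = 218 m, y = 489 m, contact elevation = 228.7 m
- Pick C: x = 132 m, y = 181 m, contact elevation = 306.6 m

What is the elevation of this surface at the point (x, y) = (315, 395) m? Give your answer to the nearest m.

192 m

Two edge vectors: Pick A→Pick B = (119, 147, -75.2), Pick A→Pick C = (33, -161, 2.7).
Normal n = (Pick A→Pick B) × (Pick A→Pick C) = (-11710.3, -2802.9, -24010).
So ∂z/∂x = −n_x/n_z = −0.48773 and ∂z/∂y = −n_y/n_z = −0.11674.
Intercept c from Pick A: 303.9 + 48.28 + 39.92 = 392.11.
At (315, 395): z = −153.6 − 46.1 + 392.11 = 192.4 m.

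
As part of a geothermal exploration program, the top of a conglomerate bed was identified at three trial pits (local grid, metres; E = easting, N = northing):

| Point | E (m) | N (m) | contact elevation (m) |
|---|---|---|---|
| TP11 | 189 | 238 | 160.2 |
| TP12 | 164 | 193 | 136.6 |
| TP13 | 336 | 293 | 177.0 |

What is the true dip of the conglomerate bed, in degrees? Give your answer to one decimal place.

Let the plane be z = a·E + b·N + c.
TP12−TP11: −25a − 45b = −23.6;  TP13−TP11: 147a + 55b = 16.8.
Solving gives a = −0.10344, b = 0.58191.
Gradient magnitude |∇z| = √(a² + b²) = √(0.01070 + 0.33862) = 0.59103.
True dip = arctan(0.59103) = 30.6°, dipping toward S (azimuth ≈ 170°).

30.6°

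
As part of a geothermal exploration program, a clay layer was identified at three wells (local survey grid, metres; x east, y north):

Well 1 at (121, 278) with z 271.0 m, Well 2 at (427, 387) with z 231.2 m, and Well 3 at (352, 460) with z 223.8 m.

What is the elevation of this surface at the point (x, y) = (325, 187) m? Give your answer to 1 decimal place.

Let the plane be z = a·x + b·y + c.
Well 2−Well 1: 306a + 109b = −39.8;  Well 3−Well 1: 231a + 182b = −47.2.
Solving gives a = −0.06878, b = −0.17204.
Then c = 271 − a·121 − b·278 = 327.15.
At (325, 187): z = −22.4 − 32.2 + 327.15 = 272.6 m.

272.6 m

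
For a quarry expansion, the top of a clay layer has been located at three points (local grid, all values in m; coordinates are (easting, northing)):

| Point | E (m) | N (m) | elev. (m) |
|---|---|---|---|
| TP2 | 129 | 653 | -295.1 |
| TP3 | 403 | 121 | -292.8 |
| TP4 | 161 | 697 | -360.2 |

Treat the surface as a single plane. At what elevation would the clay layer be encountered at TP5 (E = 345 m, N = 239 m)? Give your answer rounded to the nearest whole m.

Let the plane be z = a·E + b·N + c.
TP3−TP2: 274a − 532b = 2.3;  TP4−TP2: 32a + 44b = −65.1.
Solving gives a = −1.18748, b = −0.61592.
Then c = -295.1 − a·129 − b·653 = 260.28.
At (345, 239): z = −409.7 − 147.2 + 260.28 = -296.6 m.

-297 m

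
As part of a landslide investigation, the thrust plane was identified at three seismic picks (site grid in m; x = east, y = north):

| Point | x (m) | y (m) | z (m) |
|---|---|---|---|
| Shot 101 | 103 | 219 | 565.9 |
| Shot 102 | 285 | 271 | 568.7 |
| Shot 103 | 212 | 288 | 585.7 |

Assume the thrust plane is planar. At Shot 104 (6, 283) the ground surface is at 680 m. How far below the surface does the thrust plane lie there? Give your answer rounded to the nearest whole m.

Two edge vectors: Shot 101→Shot 102 = (182, 52, 2.8), Shot 101→Shot 103 = (109, 69, 19.8).
Normal n = (Shot 101→Shot 102) × (Shot 101→Shot 103) = (836.4, -3298.4, 6890).
So ∂z/∂x = −n_x/n_z = −0.12139 and ∂z/∂y = −n_y/n_z = 0.47872.
Intercept c from Shot 101: 565.9 + 12.50 − 104.84 = 473.56.
At (6, 283): z_contact = −0.7 + 135.5 + 473.56 = 608.3 m.
Depth below ground = 680 − 608.3 = 72 m.

72 m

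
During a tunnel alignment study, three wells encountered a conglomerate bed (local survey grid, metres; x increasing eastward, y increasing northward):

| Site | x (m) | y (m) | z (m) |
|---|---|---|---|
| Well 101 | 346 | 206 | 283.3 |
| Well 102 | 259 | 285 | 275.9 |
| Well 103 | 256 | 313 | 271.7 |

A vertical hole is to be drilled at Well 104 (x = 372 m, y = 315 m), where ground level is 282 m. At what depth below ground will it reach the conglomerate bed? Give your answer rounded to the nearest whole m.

Two edge vectors: Well 101→Well 102 = (-87, 79, -7.4), Well 101→Well 103 = (-90, 107, -11.6).
Normal n = (Well 101→Well 102) × (Well 101→Well 103) = (-124.6, -343.2, -2199).
So ∂z/∂x = −n_x/n_z = −0.05666 and ∂z/∂y = −n_y/n_z = −0.15607.
Intercept c from Well 101: 283.3 + 19.61 + 32.15 = 335.06.
At (372, 315): z_contact = −21.1 − 49.2 + 335.06 = 264.8 m.
Depth below ground = 282 − 264.8 = 17 m.

17 m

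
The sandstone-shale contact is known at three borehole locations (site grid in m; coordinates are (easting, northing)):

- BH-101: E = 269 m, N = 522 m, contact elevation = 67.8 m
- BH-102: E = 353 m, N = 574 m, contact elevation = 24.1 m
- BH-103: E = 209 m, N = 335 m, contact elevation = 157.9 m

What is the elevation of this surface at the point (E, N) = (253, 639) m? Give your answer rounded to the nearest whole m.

26 m

Let the plane be z = a·E + b·N + c.
BH-102−BH-101: 84a + 52b = −43.7;  BH-103−BH-101: −60a − 187b = 90.1.
Solving gives a = −0.27699, b = −0.39295.
Then c = 67.8 − a·269 − b·522 = 347.43.
At (253, 639): z = −70.1 − 251.1 + 347.43 = 26.3 m.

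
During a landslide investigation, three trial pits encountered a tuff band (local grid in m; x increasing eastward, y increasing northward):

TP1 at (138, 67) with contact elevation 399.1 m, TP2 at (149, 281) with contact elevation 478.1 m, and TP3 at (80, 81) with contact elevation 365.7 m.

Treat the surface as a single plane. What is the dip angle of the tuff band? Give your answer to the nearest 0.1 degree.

36.4°

Two edge vectors: TP1→TP2 = (11, 214, 79), TP1→TP3 = (-58, 14, -33.4).
Normal n = (TP1→TP2) × (TP1→TP3) = (-8253.6, -4214.6, 12566).
So ∂z/∂x = −n_x/n_z = 0.65682 and ∂z/∂y = −n_y/n_z = 0.33540.
Gradient magnitude |∇z| = √(a² + b²) = √(0.43141 + 0.11249) = 0.73750.
True dip = arctan(0.73750) = 36.4°, dipping toward WSW (azimuth ≈ 243°).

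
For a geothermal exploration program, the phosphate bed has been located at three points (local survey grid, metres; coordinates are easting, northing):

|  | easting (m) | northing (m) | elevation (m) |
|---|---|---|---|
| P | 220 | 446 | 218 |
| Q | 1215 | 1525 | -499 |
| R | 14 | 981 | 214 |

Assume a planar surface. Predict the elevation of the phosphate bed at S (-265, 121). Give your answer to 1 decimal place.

527.1 m

Let the plane be z = a·easting + b·northing + c.
Q−P: 995a + 1079b = −717;  R−P: −206a + 535b = −4.
Solving gives a = −0.502623, b = −0.201010.
Then c = 218 − a·220 − b·446 = 418.23.
At (-265, 121): z = 133.2 − 24.3 + 418.23 = 527.1 m.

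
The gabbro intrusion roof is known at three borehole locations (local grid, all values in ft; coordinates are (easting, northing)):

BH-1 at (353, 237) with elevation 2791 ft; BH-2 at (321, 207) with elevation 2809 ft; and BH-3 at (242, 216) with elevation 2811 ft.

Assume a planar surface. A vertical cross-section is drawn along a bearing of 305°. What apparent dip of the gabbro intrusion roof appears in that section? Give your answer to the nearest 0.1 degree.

12.7°

Two edge vectors: BH-1→BH-2 = (-32, -30, 18), BH-1→BH-3 = (-111, -21, 20).
Normal n = (BH-1→BH-2) × (BH-1→BH-3) = (-222, -1358, -2658).
So ∂z/∂E = −n_x/n_z = −0.08352 and ∂z/∂N = −n_y/n_z = −0.51091.
Unit vector along 305° is (sin 305°, cos 305°) = (-0.8192, 0.5736).
Slope in that direction = a·(-0.8192) + b·(0.5736) = −0.22463.
Apparent dip = arctan|0.22463| = 12.7° (true dip is 27.4°, so apparent ≤ true as expected).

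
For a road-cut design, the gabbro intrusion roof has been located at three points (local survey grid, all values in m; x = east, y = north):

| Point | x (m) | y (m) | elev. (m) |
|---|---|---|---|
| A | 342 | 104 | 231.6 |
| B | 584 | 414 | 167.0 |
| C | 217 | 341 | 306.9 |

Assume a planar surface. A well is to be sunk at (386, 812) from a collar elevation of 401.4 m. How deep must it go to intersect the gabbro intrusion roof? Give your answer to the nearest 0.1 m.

Two edge vectors: A→B = (242, 310, -64.6), A→C = (-125, 237, 75.3).
Normal n = (A→B) × (A→C) = (38653.2, -10147.6, 96104).
So ∂z/∂x = −n_x/n_z = −0.40220 and ∂z/∂y = −n_y/n_z = 0.10559.
Intercept c from A: 231.6 + 137.55 − 10.98 = 358.17.
At (386, 812): z_contact = −155.25 + 85.74 + 358.17 = 288.66 m.
Depth below ground = 401.4 − 288.66 = 112.7 m.

112.7 m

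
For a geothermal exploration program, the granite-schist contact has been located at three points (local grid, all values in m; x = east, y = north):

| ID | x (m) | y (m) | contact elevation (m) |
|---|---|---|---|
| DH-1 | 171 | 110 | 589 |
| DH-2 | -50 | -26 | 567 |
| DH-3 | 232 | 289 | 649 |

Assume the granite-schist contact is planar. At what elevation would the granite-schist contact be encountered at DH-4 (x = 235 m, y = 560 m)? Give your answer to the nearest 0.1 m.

Let the plane be z = a·x + b·y + c.
DH-2−DH-1: −221a − 136b = −22;  DH-3−DH-1: 61a + 179b = 60.
Solving gives a = −0.13505, b = 0.38122.
Then c = 589 − a·171 − b·110 = 570.16.
At (235, 560): z = −31.7 + 213.5 + 570.16 = 751.9 m.

751.9 m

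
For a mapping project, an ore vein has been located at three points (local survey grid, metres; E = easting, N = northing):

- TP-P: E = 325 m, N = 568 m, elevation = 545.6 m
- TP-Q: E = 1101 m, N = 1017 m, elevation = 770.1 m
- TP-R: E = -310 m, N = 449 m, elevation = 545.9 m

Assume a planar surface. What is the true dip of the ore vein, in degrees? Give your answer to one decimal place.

Let the plane be z = a·E + b·N + c.
TP-Q−TP-P: 776a + 449b = 224.5;  TP-R−TP-P: −635a − 119b = 0.3.
Solving gives a = −0.13929, b = 0.74073.
Gradient magnitude |∇z| = √(a² + b²) = √(0.01940 + 0.54867) = 0.75371.
True dip = arctan(0.75371) = 37.0°, dipping toward S (azimuth ≈ 169°).

37.0°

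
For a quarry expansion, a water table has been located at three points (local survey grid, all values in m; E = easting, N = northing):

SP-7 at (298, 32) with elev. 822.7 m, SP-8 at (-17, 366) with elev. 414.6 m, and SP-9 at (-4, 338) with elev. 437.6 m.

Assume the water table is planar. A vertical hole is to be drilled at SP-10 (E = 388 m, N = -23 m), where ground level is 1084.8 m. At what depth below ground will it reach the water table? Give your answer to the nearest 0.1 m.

163.0 m

Let the plane be z = a·E + b·N + c.
SP-8−SP-7: −315a + 334b = −408.1;  SP-9−SP-7: −302a + 306b = −385.1.
Solving gives a = 0.83627, b = −0.43316.
Then c = 822.7 − a·298 − b·32 = 587.35.
At (388, -23): z_contact = 324.47 + 9.96 + 587.35 = 921.79 m.
Depth below ground = 1084.8 − 921.79 = 163.0 m.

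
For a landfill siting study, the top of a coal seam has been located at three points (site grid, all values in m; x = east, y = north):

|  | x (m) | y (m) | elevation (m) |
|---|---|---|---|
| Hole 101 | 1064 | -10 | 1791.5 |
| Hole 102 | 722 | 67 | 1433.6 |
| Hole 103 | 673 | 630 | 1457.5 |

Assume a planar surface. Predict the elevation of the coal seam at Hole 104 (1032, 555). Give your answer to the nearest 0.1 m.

Two edge vectors: Hole 101→Hole 102 = (-342, 77, -357.9), Hole 101→Hole 103 = (-391, 640, -334).
Normal n = (Hole 101→Hole 102) × (Hole 101→Hole 103) = (203338, 25710.9, -188773).
So ∂z/∂x = −n_x/n_z = 1.077156 and ∂z/∂y = −n_y/n_z = 0.136200.
Intercept c from Hole 101: 1791.5 − 1146.09 + 1.36 = 646.77.
At (1032, 555): z = 1111.6 + 75.6 + 646.77 = 1834.0 m.

1834.0 m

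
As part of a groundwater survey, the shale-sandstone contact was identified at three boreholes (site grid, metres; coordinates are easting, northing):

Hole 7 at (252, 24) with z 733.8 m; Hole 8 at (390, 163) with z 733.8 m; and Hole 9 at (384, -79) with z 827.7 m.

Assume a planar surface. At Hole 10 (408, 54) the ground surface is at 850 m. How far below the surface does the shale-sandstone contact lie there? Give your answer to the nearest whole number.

66 m

Let the plane be z = a·easting + b·northing + c.
Hole 8−Hole 7: 138a + 139b = 0;  Hole 9−Hole 7: 132a − 103b = 93.9.
Solving gives a = 0.40084, b = −0.39795.
Then c = 733.8 − a·252 − b·24 = 642.34.
At (408, 54): z_contact = 163.5 − 21.5 + 642.34 = 784.4 m.
Depth below ground = 850 − 784.4 = 66 m.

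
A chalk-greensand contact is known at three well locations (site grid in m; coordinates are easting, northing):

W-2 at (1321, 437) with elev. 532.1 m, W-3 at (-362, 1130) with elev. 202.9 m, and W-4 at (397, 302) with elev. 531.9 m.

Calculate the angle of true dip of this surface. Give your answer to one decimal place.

19.5°

Two edge vectors: W-2→W-3 = (-1683, 693, -329.2), W-2→W-4 = (-924, -135, -0.2).
Normal n = (W-2→W-3) × (W-2→W-4) = (-44580.6, 303844.2, 867537).
So ∂z/∂easting = −n_x/n_z = 0.05139 and ∂z/∂northing = −n_y/n_z = −0.35024.
Gradient magnitude |∇z| = √(a² + b²) = √(0.00264 + 0.12267) = 0.35399.
True dip = arctan(0.35399) = 19.5°, dipping toward N (azimuth ≈ 352°).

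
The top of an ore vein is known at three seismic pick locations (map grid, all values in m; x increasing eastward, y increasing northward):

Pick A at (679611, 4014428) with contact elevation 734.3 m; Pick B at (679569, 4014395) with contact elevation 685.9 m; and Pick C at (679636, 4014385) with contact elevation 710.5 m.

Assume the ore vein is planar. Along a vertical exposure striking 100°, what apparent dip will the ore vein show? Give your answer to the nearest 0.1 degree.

Two edge vectors: Pick A→Pick B = (-42, -33, -48.4), Pick A→Pick C = (25, -43, -23.8).
Normal n = (Pick A→Pick B) × (Pick A→Pick C) = (-1295.8, -2209.6, 2631).
So ∂z/∂x = −n_x/n_z = 0.49251 and ∂z/∂y = −n_y/n_z = 0.83983.
Unit vector along 100° is (sin 100°, cos 100°) = (0.9848, -0.1736).
Slope in that direction = a·(0.9848) + b·(-0.1736) = 0.33919.
Apparent dip = arctan|0.33919| = 18.7° (true dip is 44.2°, so apparent ≤ true as expected).

18.7°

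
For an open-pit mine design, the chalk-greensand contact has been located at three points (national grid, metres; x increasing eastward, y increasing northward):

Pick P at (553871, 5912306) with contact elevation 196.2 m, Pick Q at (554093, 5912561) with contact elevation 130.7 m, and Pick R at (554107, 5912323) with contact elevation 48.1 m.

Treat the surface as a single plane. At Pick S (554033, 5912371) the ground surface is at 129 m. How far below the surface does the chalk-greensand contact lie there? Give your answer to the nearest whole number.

18 m

Two edge vectors: Pick P→Pick Q = (222, 255, -65.5), Pick P→Pick R = (236, 17, -148.1).
Normal n = (Pick P→Pick Q) × (Pick P→Pick R) = (-36652, 17420.2, -56406).
So ∂z/∂x = −n_x/n_z = −0.64978903 and ∂z/∂y = −n_y/n_z = 0.30883594.
Intercept c from Pick P: 196.2 + 359899.30 − 1825932.58 = −1465837.08.
At (554033, 5912371): z_contact = −360004.6 + 1825952.7 − 1465837.08 = 111.0 m.
Depth below ground = 129 − 111.0 = 18 m.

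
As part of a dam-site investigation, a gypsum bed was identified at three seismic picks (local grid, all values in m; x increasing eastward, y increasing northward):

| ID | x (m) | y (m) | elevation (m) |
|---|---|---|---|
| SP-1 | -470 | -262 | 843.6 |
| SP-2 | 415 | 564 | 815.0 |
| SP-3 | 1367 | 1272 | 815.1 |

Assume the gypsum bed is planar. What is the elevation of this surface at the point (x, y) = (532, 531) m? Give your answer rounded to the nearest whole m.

Two edge vectors: SP-1→SP-2 = (885, 826, -28.6), SP-1→SP-3 = (1837, 1534, -28.5).
Normal n = (SP-1→SP-2) × (SP-1→SP-3) = (20331.4, -27315.7, -159772).
So ∂z/∂x = −n_x/n_z = 0.12725 and ∂z/∂y = −n_y/n_z = −0.17097.
Intercept c from SP-1: 843.6 + 59.81 − 44.79 = 858.62.
At (532, 531): z = 67.7 − 90.8 + 858.62 = 835.5 m.

836 m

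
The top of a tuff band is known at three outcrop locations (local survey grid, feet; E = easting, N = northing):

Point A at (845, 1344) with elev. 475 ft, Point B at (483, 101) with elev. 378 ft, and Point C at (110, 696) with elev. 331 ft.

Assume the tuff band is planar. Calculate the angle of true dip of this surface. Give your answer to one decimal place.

9.8°

Two edge vectors: Point A→Point B = (-362, -1243, -97), Point A→Point C = (-735, -648, -144).
Normal n = (Point A→Point B) × (Point A→Point C) = (116136, 19167, -679029).
So ∂z/∂E = −n_x/n_z = 0.17103 and ∂z/∂N = −n_y/n_z = 0.02823.
Gradient magnitude |∇z| = √(a² + b²) = √(0.02925 + 0.00080) = 0.17335.
True dip = arctan(0.17335) = 9.8°, dipping toward W (azimuth ≈ 261°).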